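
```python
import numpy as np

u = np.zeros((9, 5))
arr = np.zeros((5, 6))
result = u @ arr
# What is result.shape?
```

(9, 6)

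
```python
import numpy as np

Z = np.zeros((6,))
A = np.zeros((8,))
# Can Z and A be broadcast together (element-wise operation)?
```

No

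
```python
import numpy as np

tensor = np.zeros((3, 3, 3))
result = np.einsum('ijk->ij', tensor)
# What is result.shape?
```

(3, 3)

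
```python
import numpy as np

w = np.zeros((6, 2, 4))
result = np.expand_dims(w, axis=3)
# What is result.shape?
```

(6, 2, 4, 1)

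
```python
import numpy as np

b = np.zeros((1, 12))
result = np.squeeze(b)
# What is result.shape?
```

(12,)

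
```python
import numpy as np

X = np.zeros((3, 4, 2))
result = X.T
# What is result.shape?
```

(2, 4, 3)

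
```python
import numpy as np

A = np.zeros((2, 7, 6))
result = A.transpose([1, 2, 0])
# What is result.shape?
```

(7, 6, 2)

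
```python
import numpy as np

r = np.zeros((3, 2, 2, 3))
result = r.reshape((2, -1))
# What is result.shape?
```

(2, 18)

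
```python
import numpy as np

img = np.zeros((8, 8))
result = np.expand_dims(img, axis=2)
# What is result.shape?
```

(8, 8, 1)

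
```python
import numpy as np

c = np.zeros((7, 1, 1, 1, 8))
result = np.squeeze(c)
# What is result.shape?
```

(7, 8)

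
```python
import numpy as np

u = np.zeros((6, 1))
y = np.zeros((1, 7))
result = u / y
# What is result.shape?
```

(6, 7)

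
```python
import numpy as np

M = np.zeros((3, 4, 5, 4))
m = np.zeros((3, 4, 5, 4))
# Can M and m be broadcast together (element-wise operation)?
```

Yes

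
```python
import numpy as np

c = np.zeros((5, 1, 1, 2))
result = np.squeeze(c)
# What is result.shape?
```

(5, 2)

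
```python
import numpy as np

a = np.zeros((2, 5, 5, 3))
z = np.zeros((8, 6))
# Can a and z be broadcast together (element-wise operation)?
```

No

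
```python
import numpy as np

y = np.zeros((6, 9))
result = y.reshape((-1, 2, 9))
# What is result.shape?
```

(3, 2, 9)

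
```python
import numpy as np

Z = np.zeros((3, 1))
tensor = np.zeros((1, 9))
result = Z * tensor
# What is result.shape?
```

(3, 9)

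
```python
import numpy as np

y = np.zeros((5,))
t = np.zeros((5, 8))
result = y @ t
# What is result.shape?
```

(8,)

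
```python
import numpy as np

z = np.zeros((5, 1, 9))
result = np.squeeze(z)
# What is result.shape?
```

(5, 9)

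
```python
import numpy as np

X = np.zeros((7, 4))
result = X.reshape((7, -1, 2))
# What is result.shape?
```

(7, 2, 2)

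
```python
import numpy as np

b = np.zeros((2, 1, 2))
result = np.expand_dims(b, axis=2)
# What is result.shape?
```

(2, 1, 1, 2)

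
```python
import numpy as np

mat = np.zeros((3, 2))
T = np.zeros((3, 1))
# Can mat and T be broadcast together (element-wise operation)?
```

Yes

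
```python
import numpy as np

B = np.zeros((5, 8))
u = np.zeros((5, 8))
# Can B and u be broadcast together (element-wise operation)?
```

Yes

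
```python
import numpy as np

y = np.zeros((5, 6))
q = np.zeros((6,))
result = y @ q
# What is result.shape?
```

(5,)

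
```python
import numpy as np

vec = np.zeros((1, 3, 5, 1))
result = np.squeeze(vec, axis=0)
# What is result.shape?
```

(3, 5, 1)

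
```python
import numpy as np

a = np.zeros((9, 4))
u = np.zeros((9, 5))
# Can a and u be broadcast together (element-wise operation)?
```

No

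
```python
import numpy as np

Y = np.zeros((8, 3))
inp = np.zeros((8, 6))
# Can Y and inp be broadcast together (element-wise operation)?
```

No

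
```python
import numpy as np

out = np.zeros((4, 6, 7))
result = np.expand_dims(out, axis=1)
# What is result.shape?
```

(4, 1, 6, 7)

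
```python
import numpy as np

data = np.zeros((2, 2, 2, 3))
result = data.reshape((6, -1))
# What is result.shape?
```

(6, 4)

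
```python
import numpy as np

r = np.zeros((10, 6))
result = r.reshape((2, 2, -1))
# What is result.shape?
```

(2, 2, 15)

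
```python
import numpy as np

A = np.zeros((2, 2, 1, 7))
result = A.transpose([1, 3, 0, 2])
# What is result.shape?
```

(2, 7, 2, 1)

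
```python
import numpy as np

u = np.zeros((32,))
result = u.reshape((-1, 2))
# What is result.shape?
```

(16, 2)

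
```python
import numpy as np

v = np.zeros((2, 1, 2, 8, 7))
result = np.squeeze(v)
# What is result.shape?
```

(2, 2, 8, 7)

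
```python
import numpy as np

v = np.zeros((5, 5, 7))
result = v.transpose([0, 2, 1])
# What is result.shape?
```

(5, 7, 5)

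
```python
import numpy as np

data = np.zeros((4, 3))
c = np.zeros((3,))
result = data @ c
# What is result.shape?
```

(4,)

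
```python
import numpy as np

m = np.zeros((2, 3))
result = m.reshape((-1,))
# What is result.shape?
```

(6,)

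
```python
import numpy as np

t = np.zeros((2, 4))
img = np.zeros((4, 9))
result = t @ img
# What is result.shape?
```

(2, 9)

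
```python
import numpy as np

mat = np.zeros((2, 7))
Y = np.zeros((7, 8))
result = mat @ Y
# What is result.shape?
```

(2, 8)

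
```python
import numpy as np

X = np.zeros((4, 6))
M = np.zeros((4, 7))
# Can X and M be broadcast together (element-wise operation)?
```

No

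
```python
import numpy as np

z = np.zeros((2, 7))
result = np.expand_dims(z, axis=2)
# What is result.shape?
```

(2, 7, 1)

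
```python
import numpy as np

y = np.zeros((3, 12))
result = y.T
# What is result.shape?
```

(12, 3)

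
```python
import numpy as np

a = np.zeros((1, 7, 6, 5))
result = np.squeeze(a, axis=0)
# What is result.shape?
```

(7, 6, 5)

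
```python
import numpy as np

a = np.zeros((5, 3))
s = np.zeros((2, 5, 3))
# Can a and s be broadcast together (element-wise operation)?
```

Yes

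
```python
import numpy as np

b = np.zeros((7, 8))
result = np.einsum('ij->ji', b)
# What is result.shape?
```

(8, 7)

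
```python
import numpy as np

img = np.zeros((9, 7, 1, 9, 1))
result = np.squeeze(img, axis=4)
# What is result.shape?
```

(9, 7, 1, 9)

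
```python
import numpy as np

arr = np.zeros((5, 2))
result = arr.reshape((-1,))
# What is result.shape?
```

(10,)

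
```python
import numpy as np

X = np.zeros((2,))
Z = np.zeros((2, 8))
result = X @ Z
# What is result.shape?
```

(8,)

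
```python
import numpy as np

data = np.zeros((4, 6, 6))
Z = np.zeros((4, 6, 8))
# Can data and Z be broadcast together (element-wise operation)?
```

No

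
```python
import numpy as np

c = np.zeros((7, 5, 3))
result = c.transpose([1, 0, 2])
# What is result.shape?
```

(5, 7, 3)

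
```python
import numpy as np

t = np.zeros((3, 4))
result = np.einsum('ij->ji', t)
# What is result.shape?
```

(4, 3)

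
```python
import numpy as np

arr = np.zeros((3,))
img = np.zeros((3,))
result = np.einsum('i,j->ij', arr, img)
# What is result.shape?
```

(3, 3)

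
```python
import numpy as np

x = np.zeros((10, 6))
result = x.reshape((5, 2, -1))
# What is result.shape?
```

(5, 2, 6)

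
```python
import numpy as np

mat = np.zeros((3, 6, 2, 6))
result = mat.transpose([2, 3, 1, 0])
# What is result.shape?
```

(2, 6, 6, 3)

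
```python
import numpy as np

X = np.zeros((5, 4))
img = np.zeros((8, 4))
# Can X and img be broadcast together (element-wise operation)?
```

No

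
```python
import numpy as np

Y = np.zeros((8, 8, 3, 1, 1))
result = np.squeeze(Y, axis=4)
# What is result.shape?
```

(8, 8, 3, 1)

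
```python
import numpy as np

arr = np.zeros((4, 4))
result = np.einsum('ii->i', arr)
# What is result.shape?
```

(4,)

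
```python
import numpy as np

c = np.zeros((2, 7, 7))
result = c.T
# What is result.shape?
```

(7, 7, 2)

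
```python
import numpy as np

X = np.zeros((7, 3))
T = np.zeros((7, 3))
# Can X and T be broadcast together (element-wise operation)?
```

Yes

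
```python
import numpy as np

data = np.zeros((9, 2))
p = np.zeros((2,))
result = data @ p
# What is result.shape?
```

(9,)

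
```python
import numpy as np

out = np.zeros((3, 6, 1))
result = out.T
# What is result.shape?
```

(1, 6, 3)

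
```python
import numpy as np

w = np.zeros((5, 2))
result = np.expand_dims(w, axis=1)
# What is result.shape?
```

(5, 1, 2)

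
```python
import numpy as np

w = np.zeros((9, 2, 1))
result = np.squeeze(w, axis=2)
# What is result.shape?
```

(9, 2)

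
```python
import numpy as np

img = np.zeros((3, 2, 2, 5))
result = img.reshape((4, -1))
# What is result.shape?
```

(4, 15)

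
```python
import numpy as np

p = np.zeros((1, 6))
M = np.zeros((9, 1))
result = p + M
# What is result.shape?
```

(9, 6)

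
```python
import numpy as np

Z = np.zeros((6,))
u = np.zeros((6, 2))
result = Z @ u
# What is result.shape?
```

(2,)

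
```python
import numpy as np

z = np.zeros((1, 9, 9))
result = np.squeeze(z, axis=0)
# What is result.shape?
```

(9, 9)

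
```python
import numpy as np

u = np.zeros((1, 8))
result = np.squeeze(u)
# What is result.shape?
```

(8,)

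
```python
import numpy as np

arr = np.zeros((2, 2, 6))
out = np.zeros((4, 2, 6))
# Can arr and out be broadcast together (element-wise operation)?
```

No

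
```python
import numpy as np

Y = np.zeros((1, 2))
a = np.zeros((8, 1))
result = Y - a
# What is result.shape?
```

(8, 2)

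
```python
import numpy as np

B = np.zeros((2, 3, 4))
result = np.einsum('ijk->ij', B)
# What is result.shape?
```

(2, 3)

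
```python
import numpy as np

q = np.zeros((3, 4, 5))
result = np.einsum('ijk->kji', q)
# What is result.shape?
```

(5, 4, 3)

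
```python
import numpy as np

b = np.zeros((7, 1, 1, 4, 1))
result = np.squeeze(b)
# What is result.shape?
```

(7, 4)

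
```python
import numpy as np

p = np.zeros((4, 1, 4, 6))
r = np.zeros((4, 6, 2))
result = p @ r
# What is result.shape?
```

(4, 4, 4, 2)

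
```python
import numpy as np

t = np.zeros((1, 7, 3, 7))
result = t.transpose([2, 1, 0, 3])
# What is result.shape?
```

(3, 7, 1, 7)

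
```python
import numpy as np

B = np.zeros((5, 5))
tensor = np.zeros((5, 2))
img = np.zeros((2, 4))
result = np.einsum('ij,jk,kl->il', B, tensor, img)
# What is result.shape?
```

(5, 4)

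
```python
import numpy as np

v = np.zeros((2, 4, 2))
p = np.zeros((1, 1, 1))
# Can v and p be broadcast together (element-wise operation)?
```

Yes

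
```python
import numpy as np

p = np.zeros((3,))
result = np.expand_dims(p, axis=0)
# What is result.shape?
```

(1, 3)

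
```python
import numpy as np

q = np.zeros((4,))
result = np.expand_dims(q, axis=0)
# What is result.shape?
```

(1, 4)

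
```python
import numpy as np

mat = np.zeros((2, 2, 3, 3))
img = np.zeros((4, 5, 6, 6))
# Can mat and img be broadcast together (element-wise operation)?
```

No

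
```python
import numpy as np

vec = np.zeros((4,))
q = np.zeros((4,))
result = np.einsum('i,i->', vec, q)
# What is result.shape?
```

()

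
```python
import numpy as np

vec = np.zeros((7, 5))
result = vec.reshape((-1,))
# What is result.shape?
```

(35,)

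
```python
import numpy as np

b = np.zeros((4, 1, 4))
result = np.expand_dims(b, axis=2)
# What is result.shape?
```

(4, 1, 1, 4)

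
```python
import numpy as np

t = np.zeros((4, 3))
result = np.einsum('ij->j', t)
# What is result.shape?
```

(3,)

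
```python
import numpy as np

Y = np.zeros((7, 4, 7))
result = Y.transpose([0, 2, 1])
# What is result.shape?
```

(7, 7, 4)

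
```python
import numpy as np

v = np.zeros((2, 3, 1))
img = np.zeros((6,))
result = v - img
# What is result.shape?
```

(2, 3, 6)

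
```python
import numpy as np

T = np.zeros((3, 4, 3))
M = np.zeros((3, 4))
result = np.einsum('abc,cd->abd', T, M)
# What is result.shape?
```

(3, 4, 4)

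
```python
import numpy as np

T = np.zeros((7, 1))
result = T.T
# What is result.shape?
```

(1, 7)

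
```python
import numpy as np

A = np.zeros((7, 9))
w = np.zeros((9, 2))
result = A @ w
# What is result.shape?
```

(7, 2)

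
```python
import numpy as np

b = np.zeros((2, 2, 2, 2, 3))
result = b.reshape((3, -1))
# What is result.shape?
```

(3, 16)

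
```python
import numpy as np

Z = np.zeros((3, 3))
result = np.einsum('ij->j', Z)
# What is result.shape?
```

(3,)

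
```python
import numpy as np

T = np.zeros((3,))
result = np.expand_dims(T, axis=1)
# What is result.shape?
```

(3, 1)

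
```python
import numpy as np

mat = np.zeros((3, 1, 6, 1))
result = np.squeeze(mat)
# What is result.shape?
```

(3, 6)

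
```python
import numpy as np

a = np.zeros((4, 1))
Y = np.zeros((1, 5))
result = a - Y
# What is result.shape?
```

(4, 5)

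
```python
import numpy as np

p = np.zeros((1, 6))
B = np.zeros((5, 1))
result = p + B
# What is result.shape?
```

(5, 6)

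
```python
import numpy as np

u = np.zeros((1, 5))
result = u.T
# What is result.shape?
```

(5, 1)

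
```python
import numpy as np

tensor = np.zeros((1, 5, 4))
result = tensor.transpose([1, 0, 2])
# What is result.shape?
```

(5, 1, 4)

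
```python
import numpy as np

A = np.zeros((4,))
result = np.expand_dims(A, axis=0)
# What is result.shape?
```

(1, 4)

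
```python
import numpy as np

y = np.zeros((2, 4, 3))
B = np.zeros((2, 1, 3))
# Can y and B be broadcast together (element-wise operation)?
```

Yes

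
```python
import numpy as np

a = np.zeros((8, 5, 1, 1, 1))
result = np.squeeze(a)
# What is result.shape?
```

(8, 5)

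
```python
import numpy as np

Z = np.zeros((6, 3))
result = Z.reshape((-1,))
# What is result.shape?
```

(18,)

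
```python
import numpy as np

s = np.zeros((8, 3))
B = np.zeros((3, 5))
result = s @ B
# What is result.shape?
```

(8, 5)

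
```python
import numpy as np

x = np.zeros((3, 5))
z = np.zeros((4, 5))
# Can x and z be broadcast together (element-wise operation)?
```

No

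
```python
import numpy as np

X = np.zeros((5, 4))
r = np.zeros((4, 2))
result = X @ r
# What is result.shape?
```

(5, 2)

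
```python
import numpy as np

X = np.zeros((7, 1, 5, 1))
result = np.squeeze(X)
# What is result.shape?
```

(7, 5)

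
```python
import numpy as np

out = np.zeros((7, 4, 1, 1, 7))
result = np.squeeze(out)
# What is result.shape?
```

(7, 4, 7)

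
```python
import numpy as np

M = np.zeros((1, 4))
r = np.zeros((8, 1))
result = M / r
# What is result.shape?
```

(8, 4)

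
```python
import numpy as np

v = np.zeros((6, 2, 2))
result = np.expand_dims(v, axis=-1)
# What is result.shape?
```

(6, 2, 2, 1)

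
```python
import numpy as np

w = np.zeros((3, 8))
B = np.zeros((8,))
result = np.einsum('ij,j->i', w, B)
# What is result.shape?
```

(3,)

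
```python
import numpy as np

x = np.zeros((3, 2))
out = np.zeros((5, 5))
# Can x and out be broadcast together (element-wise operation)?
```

No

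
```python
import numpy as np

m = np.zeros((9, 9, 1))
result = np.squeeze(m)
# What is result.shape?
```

(9, 9)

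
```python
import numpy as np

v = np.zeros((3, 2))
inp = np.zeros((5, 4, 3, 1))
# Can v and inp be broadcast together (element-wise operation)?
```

Yes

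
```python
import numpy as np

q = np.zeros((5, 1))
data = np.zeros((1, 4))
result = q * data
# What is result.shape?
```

(5, 4)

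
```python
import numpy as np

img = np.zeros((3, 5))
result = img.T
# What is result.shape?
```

(5, 3)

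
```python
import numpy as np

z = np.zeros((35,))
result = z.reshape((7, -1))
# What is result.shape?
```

(7, 5)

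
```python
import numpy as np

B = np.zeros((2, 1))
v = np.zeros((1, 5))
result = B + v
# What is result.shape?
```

(2, 5)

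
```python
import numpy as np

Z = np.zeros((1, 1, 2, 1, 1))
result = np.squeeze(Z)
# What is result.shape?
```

(2,)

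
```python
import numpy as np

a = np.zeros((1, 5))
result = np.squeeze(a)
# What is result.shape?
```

(5,)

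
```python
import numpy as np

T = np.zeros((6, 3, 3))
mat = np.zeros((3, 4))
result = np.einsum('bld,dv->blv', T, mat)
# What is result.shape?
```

(6, 3, 4)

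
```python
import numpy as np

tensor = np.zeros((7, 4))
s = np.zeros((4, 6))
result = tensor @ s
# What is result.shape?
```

(7, 6)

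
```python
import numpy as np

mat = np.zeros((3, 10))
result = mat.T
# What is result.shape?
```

(10, 3)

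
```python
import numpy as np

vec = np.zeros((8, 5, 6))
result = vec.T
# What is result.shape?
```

(6, 5, 8)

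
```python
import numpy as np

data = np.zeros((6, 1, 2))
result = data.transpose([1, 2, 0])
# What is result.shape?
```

(1, 2, 6)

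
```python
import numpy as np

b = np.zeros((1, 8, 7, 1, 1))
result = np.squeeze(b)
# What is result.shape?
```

(8, 7)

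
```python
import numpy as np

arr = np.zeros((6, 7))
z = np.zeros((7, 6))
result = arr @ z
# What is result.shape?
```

(6, 6)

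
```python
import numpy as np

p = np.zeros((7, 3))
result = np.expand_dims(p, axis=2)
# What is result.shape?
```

(7, 3, 1)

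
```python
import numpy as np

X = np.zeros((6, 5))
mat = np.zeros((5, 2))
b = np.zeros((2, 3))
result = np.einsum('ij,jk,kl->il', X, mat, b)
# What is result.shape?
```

(6, 3)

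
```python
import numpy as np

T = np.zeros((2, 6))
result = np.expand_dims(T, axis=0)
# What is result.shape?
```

(1, 2, 6)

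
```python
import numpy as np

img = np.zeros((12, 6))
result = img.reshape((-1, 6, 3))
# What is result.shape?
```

(4, 6, 3)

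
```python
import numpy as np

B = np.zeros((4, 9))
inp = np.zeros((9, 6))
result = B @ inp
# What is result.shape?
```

(4, 6)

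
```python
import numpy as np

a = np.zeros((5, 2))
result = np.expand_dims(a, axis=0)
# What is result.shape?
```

(1, 5, 2)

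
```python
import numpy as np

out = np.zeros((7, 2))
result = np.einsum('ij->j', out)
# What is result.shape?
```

(2,)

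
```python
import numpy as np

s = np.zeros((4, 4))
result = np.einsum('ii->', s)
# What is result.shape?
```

()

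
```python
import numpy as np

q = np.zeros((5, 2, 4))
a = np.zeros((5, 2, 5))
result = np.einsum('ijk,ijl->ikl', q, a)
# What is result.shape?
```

(5, 4, 5)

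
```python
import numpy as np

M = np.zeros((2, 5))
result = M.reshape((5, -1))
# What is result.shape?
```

(5, 2)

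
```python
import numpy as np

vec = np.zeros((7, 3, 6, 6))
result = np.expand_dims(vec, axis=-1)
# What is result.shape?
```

(7, 3, 6, 6, 1)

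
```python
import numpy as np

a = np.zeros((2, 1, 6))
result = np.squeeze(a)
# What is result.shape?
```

(2, 6)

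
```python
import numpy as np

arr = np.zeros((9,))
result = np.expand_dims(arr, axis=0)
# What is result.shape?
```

(1, 9)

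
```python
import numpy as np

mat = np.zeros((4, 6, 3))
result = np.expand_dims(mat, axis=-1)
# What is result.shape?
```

(4, 6, 3, 1)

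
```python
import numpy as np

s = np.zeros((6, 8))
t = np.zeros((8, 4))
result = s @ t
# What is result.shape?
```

(6, 4)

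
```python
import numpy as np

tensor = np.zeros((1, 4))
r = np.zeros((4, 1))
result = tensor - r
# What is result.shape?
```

(4, 4)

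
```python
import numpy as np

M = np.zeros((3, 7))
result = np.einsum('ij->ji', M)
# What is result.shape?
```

(7, 3)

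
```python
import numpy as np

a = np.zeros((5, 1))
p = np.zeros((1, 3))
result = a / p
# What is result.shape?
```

(5, 3)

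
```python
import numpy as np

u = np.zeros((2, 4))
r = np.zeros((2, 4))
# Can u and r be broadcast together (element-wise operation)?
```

Yes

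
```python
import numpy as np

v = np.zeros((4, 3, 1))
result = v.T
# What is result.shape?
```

(1, 3, 4)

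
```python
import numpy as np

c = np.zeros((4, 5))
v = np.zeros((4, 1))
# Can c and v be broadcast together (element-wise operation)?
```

Yes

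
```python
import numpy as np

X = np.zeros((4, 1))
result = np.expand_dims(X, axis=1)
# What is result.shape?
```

(4, 1, 1)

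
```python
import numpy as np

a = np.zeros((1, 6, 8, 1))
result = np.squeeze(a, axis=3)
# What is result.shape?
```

(1, 6, 8)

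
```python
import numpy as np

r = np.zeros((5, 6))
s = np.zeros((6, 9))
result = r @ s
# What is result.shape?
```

(5, 9)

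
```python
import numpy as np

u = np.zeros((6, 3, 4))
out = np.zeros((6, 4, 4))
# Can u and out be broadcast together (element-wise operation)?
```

No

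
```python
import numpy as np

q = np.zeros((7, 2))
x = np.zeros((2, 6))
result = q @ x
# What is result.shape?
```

(7, 6)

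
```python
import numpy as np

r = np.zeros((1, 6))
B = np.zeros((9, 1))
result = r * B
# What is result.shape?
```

(9, 6)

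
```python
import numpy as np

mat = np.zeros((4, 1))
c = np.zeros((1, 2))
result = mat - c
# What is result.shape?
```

(4, 2)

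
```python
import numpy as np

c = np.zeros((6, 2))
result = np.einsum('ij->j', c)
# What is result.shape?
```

(2,)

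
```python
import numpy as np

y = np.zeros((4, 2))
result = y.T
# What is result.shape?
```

(2, 4)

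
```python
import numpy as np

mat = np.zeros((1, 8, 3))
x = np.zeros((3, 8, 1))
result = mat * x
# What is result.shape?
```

(3, 8, 3)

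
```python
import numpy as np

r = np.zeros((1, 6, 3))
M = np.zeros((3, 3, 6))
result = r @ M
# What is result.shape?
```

(3, 6, 6)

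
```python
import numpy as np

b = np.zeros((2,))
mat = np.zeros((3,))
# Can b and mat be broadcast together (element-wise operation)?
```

No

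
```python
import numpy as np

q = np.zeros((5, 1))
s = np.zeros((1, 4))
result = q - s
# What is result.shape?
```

(5, 4)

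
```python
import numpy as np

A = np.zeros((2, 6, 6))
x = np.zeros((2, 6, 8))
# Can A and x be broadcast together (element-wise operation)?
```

No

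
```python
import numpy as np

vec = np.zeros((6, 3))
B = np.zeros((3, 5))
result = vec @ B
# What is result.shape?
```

(6, 5)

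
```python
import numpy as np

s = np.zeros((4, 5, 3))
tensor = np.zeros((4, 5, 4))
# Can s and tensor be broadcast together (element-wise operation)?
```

No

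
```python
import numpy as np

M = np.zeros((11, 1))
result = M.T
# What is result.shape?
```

(1, 11)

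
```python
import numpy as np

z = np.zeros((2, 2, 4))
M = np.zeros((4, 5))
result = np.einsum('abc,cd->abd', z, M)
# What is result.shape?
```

(2, 2, 5)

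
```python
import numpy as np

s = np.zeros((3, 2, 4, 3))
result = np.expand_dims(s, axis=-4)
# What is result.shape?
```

(3, 1, 2, 4, 3)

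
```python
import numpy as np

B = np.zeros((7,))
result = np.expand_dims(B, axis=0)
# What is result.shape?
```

(1, 7)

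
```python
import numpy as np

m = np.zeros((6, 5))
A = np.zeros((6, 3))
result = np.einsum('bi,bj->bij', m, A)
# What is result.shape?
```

(6, 5, 3)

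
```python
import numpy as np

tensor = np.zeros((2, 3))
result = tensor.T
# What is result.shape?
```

(3, 2)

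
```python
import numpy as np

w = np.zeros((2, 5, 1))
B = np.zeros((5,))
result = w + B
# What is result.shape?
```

(2, 5, 5)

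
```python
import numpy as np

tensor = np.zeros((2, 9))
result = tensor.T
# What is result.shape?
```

(9, 2)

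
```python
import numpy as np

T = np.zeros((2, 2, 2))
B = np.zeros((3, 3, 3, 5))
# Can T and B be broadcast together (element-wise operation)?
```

No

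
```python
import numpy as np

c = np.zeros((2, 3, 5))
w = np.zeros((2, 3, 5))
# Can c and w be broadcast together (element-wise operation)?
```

Yes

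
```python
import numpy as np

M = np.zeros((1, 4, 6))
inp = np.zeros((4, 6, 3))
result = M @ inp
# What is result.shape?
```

(4, 4, 3)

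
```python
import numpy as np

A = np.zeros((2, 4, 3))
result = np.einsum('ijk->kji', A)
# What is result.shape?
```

(3, 4, 2)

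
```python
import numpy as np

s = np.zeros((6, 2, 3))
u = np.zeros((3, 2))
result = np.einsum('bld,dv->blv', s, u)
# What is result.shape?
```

(6, 2, 2)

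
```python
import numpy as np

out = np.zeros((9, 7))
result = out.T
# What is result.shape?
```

(7, 9)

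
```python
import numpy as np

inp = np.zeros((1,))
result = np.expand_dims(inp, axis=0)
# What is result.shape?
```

(1, 1)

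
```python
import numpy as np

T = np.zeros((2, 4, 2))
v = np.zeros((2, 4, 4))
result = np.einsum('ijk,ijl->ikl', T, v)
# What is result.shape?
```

(2, 2, 4)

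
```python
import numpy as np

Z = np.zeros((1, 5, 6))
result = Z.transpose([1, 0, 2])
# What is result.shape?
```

(5, 1, 6)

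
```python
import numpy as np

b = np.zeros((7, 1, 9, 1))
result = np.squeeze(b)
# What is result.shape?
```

(7, 9)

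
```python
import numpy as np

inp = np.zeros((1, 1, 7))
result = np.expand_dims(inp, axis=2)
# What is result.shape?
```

(1, 1, 1, 7)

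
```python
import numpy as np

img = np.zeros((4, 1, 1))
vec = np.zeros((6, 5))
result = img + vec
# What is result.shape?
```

(4, 6, 5)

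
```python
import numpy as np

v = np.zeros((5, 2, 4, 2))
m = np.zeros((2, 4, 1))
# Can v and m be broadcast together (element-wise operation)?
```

Yes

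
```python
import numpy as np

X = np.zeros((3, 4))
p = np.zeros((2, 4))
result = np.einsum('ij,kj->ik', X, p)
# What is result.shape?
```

(3, 2)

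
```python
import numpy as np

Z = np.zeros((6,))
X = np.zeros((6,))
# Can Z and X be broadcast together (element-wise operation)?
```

Yes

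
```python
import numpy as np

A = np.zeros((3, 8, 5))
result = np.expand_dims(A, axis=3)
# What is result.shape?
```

(3, 8, 5, 1)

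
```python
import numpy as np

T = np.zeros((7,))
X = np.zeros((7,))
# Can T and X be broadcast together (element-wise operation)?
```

Yes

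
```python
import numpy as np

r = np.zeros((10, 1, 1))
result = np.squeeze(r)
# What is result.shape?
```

(10,)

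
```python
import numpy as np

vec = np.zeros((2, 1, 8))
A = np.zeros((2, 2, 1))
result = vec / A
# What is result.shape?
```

(2, 2, 8)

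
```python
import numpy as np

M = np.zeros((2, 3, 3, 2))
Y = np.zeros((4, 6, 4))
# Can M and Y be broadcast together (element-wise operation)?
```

No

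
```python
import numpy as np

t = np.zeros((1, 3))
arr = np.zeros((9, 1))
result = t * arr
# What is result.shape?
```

(9, 3)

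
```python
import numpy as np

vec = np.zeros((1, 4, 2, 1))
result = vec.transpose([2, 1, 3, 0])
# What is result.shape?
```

(2, 4, 1, 1)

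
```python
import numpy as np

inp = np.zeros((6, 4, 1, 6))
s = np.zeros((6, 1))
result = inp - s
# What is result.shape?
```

(6, 4, 6, 6)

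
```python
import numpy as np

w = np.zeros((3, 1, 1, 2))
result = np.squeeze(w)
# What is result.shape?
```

(3, 2)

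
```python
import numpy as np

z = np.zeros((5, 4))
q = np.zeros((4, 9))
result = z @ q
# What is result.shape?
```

(5, 9)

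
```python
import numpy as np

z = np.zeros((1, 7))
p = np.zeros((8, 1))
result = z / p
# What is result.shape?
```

(8, 7)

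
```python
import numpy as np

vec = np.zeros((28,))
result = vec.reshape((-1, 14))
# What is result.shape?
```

(2, 14)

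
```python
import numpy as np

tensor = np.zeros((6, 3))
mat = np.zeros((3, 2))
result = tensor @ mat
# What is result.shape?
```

(6, 2)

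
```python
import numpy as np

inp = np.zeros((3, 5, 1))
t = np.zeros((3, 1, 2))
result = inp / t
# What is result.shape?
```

(3, 5, 2)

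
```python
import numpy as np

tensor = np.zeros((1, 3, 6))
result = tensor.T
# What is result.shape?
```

(6, 3, 1)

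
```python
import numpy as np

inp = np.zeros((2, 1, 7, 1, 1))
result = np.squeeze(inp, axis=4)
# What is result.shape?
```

(2, 1, 7, 1)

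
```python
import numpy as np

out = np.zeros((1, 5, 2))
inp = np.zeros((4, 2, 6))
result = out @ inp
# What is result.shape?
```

(4, 5, 6)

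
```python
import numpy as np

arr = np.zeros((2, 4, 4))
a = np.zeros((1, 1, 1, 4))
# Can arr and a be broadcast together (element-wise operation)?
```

Yes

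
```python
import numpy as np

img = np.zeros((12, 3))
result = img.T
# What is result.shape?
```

(3, 12)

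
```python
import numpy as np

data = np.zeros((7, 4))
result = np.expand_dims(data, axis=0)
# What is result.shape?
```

(1, 7, 4)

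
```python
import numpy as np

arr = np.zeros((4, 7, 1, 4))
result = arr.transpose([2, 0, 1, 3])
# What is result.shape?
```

(1, 4, 7, 4)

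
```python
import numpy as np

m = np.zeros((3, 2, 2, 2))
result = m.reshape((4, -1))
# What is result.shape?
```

(4, 6)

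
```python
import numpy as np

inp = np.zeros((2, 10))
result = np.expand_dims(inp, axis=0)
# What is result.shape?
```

(1, 2, 10)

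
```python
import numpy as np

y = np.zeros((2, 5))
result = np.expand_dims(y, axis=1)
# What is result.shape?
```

(2, 1, 5)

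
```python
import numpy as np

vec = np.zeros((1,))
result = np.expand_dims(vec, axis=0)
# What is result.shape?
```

(1, 1)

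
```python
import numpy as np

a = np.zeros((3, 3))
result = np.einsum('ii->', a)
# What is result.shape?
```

()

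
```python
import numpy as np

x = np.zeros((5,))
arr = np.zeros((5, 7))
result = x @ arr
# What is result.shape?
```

(7,)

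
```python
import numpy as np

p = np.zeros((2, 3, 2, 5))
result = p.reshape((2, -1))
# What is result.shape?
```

(2, 30)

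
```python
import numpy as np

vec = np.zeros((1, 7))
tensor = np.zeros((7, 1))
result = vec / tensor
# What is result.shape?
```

(7, 7)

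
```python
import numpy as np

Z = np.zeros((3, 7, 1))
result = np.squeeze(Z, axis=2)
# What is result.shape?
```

(3, 7)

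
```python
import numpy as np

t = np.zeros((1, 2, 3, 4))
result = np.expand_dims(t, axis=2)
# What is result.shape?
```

(1, 2, 1, 3, 4)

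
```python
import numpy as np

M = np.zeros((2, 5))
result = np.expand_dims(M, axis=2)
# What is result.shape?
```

(2, 5, 1)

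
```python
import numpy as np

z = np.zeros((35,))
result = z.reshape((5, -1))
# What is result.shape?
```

(5, 7)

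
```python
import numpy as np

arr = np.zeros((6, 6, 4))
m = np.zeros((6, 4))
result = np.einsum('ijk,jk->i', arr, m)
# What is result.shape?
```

(6,)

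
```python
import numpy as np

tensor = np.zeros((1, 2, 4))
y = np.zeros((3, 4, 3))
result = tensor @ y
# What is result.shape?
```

(3, 2, 3)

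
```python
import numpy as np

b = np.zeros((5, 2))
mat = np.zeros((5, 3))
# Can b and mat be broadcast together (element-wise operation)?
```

No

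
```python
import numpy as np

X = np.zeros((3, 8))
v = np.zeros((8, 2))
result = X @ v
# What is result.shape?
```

(3, 2)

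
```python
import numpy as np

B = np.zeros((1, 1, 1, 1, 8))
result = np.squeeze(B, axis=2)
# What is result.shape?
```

(1, 1, 1, 8)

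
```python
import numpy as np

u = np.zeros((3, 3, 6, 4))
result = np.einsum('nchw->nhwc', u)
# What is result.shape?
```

(3, 6, 4, 3)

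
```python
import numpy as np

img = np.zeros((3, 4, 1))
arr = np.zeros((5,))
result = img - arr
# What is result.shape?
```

(3, 4, 5)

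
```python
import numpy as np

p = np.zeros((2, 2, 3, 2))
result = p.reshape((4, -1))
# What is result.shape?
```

(4, 6)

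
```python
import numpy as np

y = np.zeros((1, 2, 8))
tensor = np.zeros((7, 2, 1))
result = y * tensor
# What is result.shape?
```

(7, 2, 8)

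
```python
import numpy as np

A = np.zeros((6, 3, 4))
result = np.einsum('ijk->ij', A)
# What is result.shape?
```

(6, 3)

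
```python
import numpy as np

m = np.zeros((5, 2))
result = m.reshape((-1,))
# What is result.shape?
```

(10,)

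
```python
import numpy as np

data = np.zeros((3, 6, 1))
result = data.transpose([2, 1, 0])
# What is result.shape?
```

(1, 6, 3)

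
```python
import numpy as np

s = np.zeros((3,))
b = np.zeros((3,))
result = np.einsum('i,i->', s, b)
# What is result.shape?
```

()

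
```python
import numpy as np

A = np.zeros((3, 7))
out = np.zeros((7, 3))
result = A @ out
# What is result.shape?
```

(3, 3)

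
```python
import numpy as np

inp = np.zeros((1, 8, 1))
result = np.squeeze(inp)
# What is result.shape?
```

(8,)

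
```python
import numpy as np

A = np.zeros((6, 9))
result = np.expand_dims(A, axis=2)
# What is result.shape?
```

(6, 9, 1)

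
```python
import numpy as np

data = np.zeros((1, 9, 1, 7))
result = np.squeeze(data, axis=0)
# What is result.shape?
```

(9, 1, 7)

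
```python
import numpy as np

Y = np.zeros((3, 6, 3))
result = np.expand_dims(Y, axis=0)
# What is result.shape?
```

(1, 3, 6, 3)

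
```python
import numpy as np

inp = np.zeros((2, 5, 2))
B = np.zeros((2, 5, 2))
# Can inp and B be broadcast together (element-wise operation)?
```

Yes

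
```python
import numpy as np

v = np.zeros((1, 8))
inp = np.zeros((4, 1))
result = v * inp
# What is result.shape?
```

(4, 8)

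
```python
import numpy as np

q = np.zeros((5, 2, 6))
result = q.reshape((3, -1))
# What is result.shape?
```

(3, 20)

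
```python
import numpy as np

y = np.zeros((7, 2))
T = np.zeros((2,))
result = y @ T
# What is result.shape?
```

(7,)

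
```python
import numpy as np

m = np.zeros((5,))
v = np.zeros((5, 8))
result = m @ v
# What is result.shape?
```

(8,)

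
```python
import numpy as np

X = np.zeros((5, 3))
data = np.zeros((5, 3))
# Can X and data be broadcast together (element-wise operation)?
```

Yes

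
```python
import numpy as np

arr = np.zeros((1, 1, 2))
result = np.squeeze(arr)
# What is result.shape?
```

(2,)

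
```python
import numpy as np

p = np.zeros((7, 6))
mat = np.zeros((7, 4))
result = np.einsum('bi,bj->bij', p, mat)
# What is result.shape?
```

(7, 6, 4)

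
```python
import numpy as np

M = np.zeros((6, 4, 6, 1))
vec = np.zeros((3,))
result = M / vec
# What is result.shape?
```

(6, 4, 6, 3)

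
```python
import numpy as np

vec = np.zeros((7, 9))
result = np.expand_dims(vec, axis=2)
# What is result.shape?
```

(7, 9, 1)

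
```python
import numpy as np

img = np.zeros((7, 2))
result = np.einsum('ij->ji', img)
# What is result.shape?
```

(2, 7)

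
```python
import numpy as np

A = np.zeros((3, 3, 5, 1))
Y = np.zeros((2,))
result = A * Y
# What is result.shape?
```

(3, 3, 5, 2)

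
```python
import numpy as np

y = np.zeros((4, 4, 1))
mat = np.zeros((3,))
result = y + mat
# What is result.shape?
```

(4, 4, 3)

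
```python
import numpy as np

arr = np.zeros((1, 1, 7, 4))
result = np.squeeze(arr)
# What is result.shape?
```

(7, 4)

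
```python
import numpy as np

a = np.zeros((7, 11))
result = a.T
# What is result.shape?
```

(11, 7)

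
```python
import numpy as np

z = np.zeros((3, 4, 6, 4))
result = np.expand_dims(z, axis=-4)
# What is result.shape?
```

(3, 1, 4, 6, 4)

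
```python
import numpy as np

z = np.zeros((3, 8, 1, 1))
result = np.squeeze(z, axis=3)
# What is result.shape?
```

(3, 8, 1)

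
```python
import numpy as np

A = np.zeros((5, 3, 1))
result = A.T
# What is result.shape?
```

(1, 3, 5)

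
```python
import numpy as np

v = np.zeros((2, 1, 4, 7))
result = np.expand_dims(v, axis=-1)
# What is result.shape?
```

(2, 1, 4, 7, 1)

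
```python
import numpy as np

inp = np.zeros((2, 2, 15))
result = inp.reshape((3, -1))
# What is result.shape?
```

(3, 20)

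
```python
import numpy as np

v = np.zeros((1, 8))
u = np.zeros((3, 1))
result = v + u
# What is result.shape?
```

(3, 8)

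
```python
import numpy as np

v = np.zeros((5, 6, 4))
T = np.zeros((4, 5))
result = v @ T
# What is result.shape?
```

(5, 6, 5)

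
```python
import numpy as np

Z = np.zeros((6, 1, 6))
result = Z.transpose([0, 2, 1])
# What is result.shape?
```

(6, 6, 1)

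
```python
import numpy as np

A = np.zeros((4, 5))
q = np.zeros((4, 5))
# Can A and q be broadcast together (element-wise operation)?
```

Yes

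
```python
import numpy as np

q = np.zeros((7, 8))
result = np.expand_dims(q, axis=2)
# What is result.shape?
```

(7, 8, 1)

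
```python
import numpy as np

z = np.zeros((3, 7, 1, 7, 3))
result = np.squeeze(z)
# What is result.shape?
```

(3, 7, 7, 3)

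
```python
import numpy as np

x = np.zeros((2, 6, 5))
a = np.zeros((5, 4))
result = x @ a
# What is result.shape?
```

(2, 6, 4)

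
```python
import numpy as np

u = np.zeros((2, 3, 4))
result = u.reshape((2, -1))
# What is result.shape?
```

(2, 12)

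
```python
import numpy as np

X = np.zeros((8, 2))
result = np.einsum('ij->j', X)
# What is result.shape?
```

(2,)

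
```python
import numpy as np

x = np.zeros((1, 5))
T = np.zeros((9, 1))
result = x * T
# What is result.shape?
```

(9, 5)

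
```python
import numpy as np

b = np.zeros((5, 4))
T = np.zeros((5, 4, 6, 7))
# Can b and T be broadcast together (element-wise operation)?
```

No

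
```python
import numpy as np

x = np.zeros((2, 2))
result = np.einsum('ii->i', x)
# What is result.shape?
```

(2,)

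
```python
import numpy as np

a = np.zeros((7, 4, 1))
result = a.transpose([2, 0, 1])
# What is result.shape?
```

(1, 7, 4)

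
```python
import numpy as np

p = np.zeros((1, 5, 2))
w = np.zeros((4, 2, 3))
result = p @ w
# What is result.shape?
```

(4, 5, 3)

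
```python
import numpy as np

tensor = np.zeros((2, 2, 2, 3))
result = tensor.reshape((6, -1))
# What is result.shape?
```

(6, 4)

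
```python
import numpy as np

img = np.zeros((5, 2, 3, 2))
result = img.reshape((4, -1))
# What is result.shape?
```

(4, 15)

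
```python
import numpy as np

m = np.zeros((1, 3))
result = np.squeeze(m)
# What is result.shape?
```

(3,)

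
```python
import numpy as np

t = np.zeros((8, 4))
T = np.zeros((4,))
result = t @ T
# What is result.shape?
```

(8,)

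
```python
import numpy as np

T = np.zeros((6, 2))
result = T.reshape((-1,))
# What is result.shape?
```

(12,)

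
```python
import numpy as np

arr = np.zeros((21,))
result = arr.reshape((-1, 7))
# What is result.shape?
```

(3, 7)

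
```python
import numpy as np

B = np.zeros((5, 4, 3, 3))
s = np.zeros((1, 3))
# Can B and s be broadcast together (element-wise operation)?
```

Yes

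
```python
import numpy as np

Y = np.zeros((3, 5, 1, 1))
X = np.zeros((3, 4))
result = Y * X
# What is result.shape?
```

(3, 5, 3, 4)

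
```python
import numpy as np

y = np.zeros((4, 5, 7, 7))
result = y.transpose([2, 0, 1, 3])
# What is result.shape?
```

(7, 4, 5, 7)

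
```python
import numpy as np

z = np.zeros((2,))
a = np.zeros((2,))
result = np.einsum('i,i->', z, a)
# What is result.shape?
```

()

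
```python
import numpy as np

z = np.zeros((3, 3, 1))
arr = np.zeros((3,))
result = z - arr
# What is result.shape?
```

(3, 3, 3)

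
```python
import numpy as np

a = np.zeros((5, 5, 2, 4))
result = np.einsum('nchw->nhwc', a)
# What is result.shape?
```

(5, 2, 4, 5)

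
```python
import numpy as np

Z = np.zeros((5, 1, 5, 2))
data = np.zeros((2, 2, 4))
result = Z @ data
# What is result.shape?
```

(5, 2, 5, 4)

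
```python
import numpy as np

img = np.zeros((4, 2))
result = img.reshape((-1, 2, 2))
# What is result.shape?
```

(2, 2, 2)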